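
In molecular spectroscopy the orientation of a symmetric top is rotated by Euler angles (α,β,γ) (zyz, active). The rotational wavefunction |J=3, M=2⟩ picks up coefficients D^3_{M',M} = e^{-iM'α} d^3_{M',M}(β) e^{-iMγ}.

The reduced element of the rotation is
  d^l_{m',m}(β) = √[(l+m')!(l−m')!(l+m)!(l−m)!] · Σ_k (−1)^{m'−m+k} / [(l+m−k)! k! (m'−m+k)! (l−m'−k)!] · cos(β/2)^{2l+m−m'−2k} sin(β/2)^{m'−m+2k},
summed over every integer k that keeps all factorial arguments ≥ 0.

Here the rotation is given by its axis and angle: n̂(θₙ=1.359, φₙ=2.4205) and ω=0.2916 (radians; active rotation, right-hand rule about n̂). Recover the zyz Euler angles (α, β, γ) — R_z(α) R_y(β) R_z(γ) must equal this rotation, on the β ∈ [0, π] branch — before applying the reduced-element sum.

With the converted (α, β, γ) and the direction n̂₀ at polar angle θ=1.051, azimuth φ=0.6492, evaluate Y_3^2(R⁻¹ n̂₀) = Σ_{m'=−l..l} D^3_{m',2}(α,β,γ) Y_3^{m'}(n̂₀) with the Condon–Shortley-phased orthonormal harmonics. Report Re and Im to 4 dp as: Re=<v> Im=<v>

Re=0.1745 Im=0.3121

Axis–angle → zyz. n̂ = (sinθₙcosφₙ, sinθₙsinφₙ, cosθₙ) = (-0.734302, +0.645453, +0.210216), ω = 0.2916.
R = I cosω + sinω [n̂]ₓ + (1−cosω) n̂n̂ᵀ gives
  R = [+0.980547, -0.080442, +0.179042; +0.040426, +0.975372, +0.216829; -0.192075, -0.205373, +0.959651]
β = atan2(√(R₁₃²+R₂₃²), R₃₃) = 0.285039; α = atan2(R₂₃, R₁₃) mod 2π = 0.880562; γ = atan2(R₃₂, −R₃₁) mod 2π = 5.464340
Need the full column D^3_{m',2} for m'=−3..3 at α=0.8806, β=0.2850, γ=5.4643.
cos(β/2)=0.989861, sin(β/2)=0.142038
d^3_{-3,2}: single k=5 term ⇒ +0.000140;  D = -0.000059-0.000127i
d^3_{-2,2}: k∈[4..5] ⇒ +0.001994 -0.000008 = +0.001986;  D = -0.001920-0.000505i
d^3_{-1,2}: k∈[3..4] ⇒ +0.017578 -0.000181 = +0.017397;  D = -0.014125+0.010155i
d^3_{0,2}: k∈[2..3] ⇒ +0.106088 -0.002184 = +0.103903;  D = -0.006945+0.103671i
d^3_{1,2}: k∈[1..2] ⇒ +0.426850 -0.017578 = +0.409272;  D = +0.297464+0.281103i
d^3_{2,2}: k∈[0..1] ⇒ +0.940689 -0.096844 = +0.843845;  D = +0.837424-0.103896i
d^3_{3,2}: single k=0 term ⇒ -0.330636;  D = -0.177530+0.278933i
Y_3^{m'}(θ=1.051,φ=0.6492) and Σ D·Y over m':
  (-0.0001-0.0001i)·(-0.1004-0.2536i)  (-0.0019-0.0005i)·(+0.1029-0.3683i)  (-0.0141+0.0102i)·(+0.0522-0.0396i)  (-0.0069+0.1037i)·(-0.3274+0.0000i)  (+0.2975+0.2811i)·(-0.0522-0.0396i)  (+0.8374-0.1039i)·(+0.1029+0.3683i)  (-0.1775+0.2789i)·(+0.1004-0.2536i)
Y_3^2(R⁻¹ n̂) = +0.174485+0.312125i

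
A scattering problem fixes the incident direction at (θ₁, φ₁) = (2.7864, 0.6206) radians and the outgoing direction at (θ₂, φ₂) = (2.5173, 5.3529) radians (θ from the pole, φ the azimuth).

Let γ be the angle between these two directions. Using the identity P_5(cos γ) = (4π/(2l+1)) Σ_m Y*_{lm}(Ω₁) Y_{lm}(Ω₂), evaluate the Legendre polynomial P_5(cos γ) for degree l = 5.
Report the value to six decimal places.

-0.419696

Term-by-term m-sum for l=5 (normalisation 4π/11 = 1.142397):
  [-5]  conj(Y_{5,-5})(Ω₁) = (-0.002359, 0.000091) ; Y_{5,-5}(Ω₂) = (-0.001930, -0.031611) ; Δ = (0.000007, 0.000074)
  [-4]  conj(Y_{5,-4})(Ω₁) = (0.015912, -0.012329) ; Y_{5,-4}(Ω₂) = (0.116318, 0.076133) ; Δ = (0.002789, -0.000223)
  [-3]  conj(Y_{5,-3})(Ω₁) = (-0.028854, 0.096339) ; Y_{5,-3}(Ω₂) = (-0.319549, 0.116911) ; Δ = (-0.002043, -0.034159)
  [-2]  conj(Y_{5,-2})(Ω₁) = (-0.101833, -0.297693) ; Y_{5,-2}(Ω₂) = (0.130890, -0.438981) ; Δ = (-0.144011, 0.005738)
  [-1]  conj(Y_{5,-1})(Ω₁) = (0.445891, 0.318729) ; Y_{5,-1}(Ω₂) = (0.098988, 0.132809) ; Δ = (0.001808, 0.090769)
  [+0]  conj(Y_{5,0})(Ω₁) = (-0.235599, -0.000000) ; Y_{5,0}(Ω₂) = (0.358590, 0.000000) ; Δ = (-0.084483, -0.000000)
  [+1]  conj(Y_{5,1})(Ω₁) = (-0.445891, 0.318729) ; Y_{5,1}(Ω₂) = (-0.098988, 0.132809) ; Δ = (0.001808, -0.090769)
  [+2]  conj(Y_{5,2})(Ω₁) = (-0.101833, 0.297693) ; Y_{5,2}(Ω₂) = (0.130890, 0.438981) ; Δ = (-0.144011, -0.005738)
  [+3]  conj(Y_{5,3})(Ω₁) = (0.028854, 0.096339) ; Y_{5,3}(Ω₂) = (0.319549, 0.116911) ; Δ = (-0.002043, 0.034159)
  [+4]  conj(Y_{5,4})(Ω₁) = (0.015912, 0.012329) ; Y_{5,4}(Ω₂) = (0.116318, -0.076133) ; Δ = (0.002789, 0.000223)
  [+5]  conj(Y_{5,5})(Ω₁) = (0.002359, 0.000091) ; Y_{5,5}(Ω₂) = (0.001930, -0.031611) ; Δ = (0.000007, -0.000074)
Σ over m = (-0.367382, -0.000000); ×(4π/11) → (-0.419696, -0.000000). Real part: -0.419696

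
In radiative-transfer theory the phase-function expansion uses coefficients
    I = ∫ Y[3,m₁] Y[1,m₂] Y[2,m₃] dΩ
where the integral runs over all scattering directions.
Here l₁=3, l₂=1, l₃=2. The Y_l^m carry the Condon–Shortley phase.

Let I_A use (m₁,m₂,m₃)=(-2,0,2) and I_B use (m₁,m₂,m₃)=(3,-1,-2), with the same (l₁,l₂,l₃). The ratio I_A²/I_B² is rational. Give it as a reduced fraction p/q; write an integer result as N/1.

Shared (l₁,l₂,l₃)=(3,1,2): N and (l;000)² cancel in I_A²/I_B².
A: Δ = 2!·4!·0!/7! = 1/105; Racah Σ t=1..1: t=1:−1/24 = -1/24; ⇒ 3j(3 1 2; -2 0 2)² = 1/21, sgn -1
B: Δ = 2!·4!·0!/7! = 1/105; Racah Σ t=0..0: t=0:+1/48 = 1/48; ⇒ 3j(3 1 2; 3 -1 -2)² = 1/7, sgn +1
I_A²/I_B² = (1/21)/(1/7) = 1/3

1/3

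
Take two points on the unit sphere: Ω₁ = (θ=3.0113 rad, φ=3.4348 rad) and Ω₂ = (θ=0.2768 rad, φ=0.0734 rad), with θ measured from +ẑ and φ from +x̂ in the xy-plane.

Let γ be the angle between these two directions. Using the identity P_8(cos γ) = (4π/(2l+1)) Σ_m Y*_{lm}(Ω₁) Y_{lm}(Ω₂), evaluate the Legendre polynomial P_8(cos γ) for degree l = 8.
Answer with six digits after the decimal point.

0.623976

Term-by-term m-sum for l=8 (normalisation 4π/17 = 0.739198):
  m=-8: Y*=-0.00000 + 0.00000j  Y=0.00001 - 0.00001j  product -0.00000 + 0.00000j
  m=-7: Y*=-0.00000 + 0.00000j  Y=0.00020 - 0.00011j  product 0.00000 + 0.00000j
  m=-6: Y*=-0.00000 + 0.00002j  Y=0.00183 - 0.00086j  product 0.00000 + 0.00000j
  m=-5: Y*=0.00004 + 0.00035j  Y=0.01211 - 0.00465j  product 0.00000 + 0.00000j
  m=-4: Y*=0.00143 + 0.00340j  Y=0.05887 - 0.01780j  product 0.00014 + 0.00017j
  m=-3: Y*=0.01832 + 0.02215j  Y=0.20640 - 0.04620j  product 0.00480 + 0.00372j
  m=-2: Y*=0.13202 + 0.08771j  Y=0.48592 - 0.07185j  product 0.07045 + 0.03313j
  m=-1: Y*=0.52688 + 0.15907j  Y=0.61958 - 0.04556j  product 0.33369 + 0.07455j
  m=+0: Y*=0.83371 + 0.00000j  Y=0.03110 + 0.00000j  product 0.02593 + 0.00000j
  m=+1: Y*=-0.52688 + 0.15907j  Y=-0.61958 - 0.04556j  product 0.33369 - 0.07455j
  m=+2: Y*=0.13202 - 0.08771j  Y=0.48592 + 0.07185j  product 0.07045 - 0.03313j
  m=+3: Y*=-0.01832 + 0.02215j  Y=-0.20640 - 0.04620j  product 0.00480 - 0.00372j
  m=+4: Y*=0.00143 - 0.00340j  Y=0.05887 + 0.01780j  product 0.00014 - 0.00017j
  m=+5: Y*=-0.00004 + 0.00035j  Y=-0.01211 - 0.00465j  product 0.00000 - 0.00000j
  m=+6: Y*=-0.00000 - 0.00002j  Y=0.00183 + 0.00086j  product 0.00000 - 0.00000j
  m=+7: Y*=0.00000 + 0.00000j  Y=-0.00020 - 0.00011j  product 0.00000 - 0.00000j
  m=+8: Y*=-0.00000 - 0.00000j  Y=0.00001 + 0.00001j  product -0.00000 - 0.00000j
Total Σ_m = 0.84412 + 0.00000j. Multiply by 0.739198: 0.62398 + 0.00000j. P_8(cos γ) = 0.623976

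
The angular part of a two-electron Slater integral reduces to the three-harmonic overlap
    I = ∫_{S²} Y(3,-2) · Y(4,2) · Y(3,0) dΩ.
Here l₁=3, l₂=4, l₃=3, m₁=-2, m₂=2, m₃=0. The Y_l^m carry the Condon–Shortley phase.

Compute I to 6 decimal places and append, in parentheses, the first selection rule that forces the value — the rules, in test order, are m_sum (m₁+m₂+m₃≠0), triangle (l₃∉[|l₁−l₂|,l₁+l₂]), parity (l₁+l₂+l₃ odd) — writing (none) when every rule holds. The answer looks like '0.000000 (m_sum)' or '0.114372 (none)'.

m-sum 0 ✓  L=10 even ✓  1≤3≤7 ✓
Π(2lᵢ+1) = 7×9×7 = 441
triangle coeff Δ(3,4,3) = 1/34650
Σ_t [1,3]: t=1:−1/72 t=2:+1/16 t=3:−1/72 = 5/144
(3j)²=2/77 [(3 4 3; 0 0 0)], sign=-1
Σ_t [3,4]: t=3:−1/72 t=4:+1/96 = -1/288
(3j)²=1/462 [(3 4 3; -2 2 0)], sign=+1
⇒ 4πI² = 3/121
I = (-1)√(3/121/(4π)) = -0.04441841
No selection rule forces the value: the integral is nonzero (none).

-0.044418 (none)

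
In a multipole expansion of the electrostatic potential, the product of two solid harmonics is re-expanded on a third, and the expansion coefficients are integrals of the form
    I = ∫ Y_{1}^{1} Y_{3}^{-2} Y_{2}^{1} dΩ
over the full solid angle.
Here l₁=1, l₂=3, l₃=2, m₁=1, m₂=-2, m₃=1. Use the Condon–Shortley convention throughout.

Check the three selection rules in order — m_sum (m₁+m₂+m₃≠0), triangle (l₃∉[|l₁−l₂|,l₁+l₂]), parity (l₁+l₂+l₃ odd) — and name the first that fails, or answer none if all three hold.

m₁+m₂+m₃ = 1 − 2 + 1 = 0  ✓
triangle: |1−3|=2 ≤ l₃=2 ≤ 1+3=4  ✓
parity: l₁+l₂+l₃ = 6 is even  ✓

none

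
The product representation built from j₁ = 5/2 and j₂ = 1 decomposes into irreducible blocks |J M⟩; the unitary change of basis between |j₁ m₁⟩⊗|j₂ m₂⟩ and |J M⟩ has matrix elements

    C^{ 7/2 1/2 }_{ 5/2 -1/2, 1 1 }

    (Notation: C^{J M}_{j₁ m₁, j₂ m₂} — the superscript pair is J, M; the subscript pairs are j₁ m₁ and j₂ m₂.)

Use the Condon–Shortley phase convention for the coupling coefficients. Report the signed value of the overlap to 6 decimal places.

+√(2/7) ≈ +0.534522

j₁+j₂−J=0  J+j₁−j₂=5  J−j₁+j₂=2  j₁+j₂+J+1=8
(j₁±m₁, j₂±m₂, J±M) = (2,3,2,0,4,3)
P² = 1152/7
sum k=0..0:
  [0] +1/24 = 1/24
S = 1/24
C² = P²·S² = 2/7 ; C = +0.534522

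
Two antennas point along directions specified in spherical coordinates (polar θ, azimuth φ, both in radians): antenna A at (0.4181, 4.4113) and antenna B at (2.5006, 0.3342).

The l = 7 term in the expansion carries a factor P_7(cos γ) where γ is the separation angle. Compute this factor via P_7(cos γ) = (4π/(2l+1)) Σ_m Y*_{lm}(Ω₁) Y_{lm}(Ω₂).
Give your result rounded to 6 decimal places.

Addition theorem: P_7(cos γ) = (4π/15) Σ_m Y*_{lm}(Ω₁) Y_{lm}(Ω₂), m = −7…7:
  m=-7: Y*=0.00078 - 0.00047j  Y=-0.00950 - 0.00983j  product -0.00001 - 0.00000j
  m=-6: Y*=0.00179 + 0.00745j  Y=0.02886 + 0.06220j  product -0.00041 + 0.00033j
  m=-5: Y*=-0.03982 - 0.00261j  Y=-0.02063 - 0.20523j  product 0.00029 + 0.00823j
  m=-4: Y*=0.05131 - 0.13370j  Y=-0.09332 + 0.39152j  product 0.04756 + 0.03257j
  m=-3: Y*=0.27694 + 0.21829j  Y=0.24971 - 0.39113j  product 0.15454 - 0.05381j
  m=-2: Y*=-0.44429 + 0.30538j  Y=-0.11788 + 0.09308j  product 0.02395 - 0.07735j
  m=-1: Y*=-0.09525 - 0.30674j  Y=-0.31831 + 0.11052j  product 0.06422 + 0.08711j
  m=+0: Y*=-0.33620 + 0.00000j  Y=0.26819 + 0.00000j  product -0.09017 + 0.00000j
  m=+1: Y*=0.09525 - 0.30674j  Y=0.31831 + 0.11052j  product 0.06422 - 0.08711j
  m=+2: Y*=-0.44429 - 0.30538j  Y=-0.11788 - 0.09308j  product 0.02395 + 0.07735j
  m=+3: Y*=-0.27694 + 0.21829j  Y=-0.24971 - 0.39113j  product 0.15454 + 0.05381j
  m=+4: Y*=0.05131 + 0.13370j  Y=-0.09332 - 0.39152j  product 0.04756 - 0.03257j
  m=+5: Y*=0.03982 - 0.00261j  Y=0.02063 - 0.20523j  product 0.00029 - 0.00823j
  m=+6: Y*=0.00179 - 0.00745j  Y=0.02886 - 0.06220j  product -0.00041 - 0.00033j
  m=+7: Y*=-0.00078 - 0.00047j  Y=0.00950 - 0.00983j  product -0.00001 + 0.00000j
Σ over m = 0.49008 - 0.00000j; ×(4π/15) → 0.41057 - 0.00000j. Real part: 0.410570

0.410570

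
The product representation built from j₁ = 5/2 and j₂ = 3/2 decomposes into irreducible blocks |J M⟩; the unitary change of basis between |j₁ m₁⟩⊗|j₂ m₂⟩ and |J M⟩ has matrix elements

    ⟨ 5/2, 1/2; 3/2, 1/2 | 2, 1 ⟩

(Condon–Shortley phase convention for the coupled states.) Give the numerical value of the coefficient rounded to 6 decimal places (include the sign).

j₁+j₂−J=2  J+j₁−j₂=3  J−j₁+j₂=1  j₁+j₂+J+1=7
(j₁±m₁, j₂±m₂, J±M) = (3,2,2,1,3,1)
P² = 12/7
sum k=1..2:
  [1] −1/2 = -1/2
  [2] +1/12 = 1/12
S = -5/12
C² = P²·S² = 25/84 ; C = -0.545545

-0.545545  (= −√(25/84))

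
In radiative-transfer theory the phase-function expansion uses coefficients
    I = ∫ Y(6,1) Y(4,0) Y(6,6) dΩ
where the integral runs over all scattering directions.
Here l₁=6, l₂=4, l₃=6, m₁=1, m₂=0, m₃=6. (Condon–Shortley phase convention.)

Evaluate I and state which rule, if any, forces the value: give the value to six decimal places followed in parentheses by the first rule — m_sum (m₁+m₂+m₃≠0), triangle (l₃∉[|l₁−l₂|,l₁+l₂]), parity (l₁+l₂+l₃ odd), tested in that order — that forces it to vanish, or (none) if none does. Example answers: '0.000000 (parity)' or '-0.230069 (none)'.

0.000000 (m_sum)

Σmᵢ = 7 ≠ 0, so the φ-integral vanishes; I = 0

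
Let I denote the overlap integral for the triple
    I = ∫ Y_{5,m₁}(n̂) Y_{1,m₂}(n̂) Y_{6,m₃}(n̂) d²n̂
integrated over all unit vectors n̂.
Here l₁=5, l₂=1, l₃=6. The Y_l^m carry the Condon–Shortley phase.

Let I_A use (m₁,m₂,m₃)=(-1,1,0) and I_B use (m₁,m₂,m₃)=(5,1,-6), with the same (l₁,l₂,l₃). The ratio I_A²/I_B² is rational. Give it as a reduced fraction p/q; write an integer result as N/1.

5/22

l's match ⇒ only the (l;m) 3-j factors differ between A and B.
A: triangle coeff Δ(5,1,6) = 1/858; Σ_t [0,0]: t=0:+1/34560 = 1/34560; (3j)²=5/286 [(5 1 6; -1 1 0)], sign=+1
B: triangle coeff Δ(5,1,6) = 1/858; Σ_t [0,0]: t=0:+1/7257600 = 1/7257600; (3j)²=1/13 [(5 1 6; 5 1 -6)], sign=+1
I_A²/I_B² = (5/286)/(1/13) = 5/22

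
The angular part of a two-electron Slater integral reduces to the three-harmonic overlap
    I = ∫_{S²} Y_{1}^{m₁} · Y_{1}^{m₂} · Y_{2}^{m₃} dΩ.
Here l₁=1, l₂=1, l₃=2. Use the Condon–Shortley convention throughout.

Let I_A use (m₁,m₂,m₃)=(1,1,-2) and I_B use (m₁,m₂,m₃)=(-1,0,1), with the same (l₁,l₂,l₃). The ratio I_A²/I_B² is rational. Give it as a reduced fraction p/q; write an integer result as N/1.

2/1

l's match ⇒ only the (l;m) 3-j factors differ between A and B.
A: triangle coeff Δ(1,1,2) = 1/30; Σ_t [0,0]: t=0:+1/4 = 1/4; (3j)²=1/5 [(1 1 2; 1 1 -2)], sign=+1
B: triangle coeff Δ(1,1,2) = 1/30; Σ_t [0,0]: t=0:+1/2 = 1/2; (3j)²=1/10 [(1 1 2; -1 0 1)], sign=-1
I_A²/I_B² = (1/5)/(1/10) = 2/1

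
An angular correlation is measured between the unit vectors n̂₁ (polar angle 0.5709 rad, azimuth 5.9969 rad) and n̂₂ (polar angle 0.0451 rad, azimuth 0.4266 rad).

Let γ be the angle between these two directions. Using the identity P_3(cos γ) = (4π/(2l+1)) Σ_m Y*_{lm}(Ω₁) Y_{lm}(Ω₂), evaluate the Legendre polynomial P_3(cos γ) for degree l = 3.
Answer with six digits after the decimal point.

0.296058

Summing Y*_{l m}(θ₁,φ₁)·Y_{l m}(θ₂,φ₂) over m ∈ [−3, 3]; prefactor 4π/(2·3+1) = 1.795196:
  term(m=-3) = -0.00000 - 0.00000j   from Y*(Ω₁)=0.04301 - 0.04985j, Y(Ω₂)=0.00001 - 0.00004j
  term(m=-2) = 0.00008 - 0.00052j   from Y*(Ω₁)=0.21106 - 0.13605j, Y(Ω₂)=0.00136 - 0.00156j
  term(m=-1) = 0.01951 - 0.01687j   from Y*(Ω₁)=0.42552 - 0.12526j, Y(Ω₂)=0.05292 - 0.02405j
  term(m=+0) = 0.12575 + 0.00000j   from Y*(Ω₁)=0.16953 + 0.00000j, Y(Ω₂)=0.74180 + 0.00000j
  term(m=+1) = 0.01951 + 0.01687j   from Y*(Ω₁)=-0.42552 - 0.12526j, Y(Ω₂)=-0.05292 - 0.02405j
  term(m=+2) = 0.00008 + 0.00052j   from Y*(Ω₁)=0.21106 + 0.13605j, Y(Ω₂)=0.00136 + 0.00156j
  term(m=+3) = -0.00000 + 0.00000j   from Y*(Ω₁)=-0.04301 - 0.04985j, Y(Ω₂)=-0.00001 - 0.00004j
Accumulated sum 0.16492 - 0.00000j; after 4π/(2l+1) scaling, 0.29606 - 0.00000j ⇒ P_3 = 0.296058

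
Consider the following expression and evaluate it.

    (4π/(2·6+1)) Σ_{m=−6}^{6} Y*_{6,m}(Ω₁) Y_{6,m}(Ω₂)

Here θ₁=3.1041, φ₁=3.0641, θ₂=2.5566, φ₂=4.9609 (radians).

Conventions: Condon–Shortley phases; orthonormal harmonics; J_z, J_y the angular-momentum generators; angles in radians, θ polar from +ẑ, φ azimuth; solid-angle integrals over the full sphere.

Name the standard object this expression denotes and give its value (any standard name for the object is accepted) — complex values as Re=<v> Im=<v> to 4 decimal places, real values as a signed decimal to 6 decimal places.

This sum is the spherical-harmonic addition theorem: it equals the Legendre polynomial P_l(cos γ) of the angle γ between the two directions.
Term-by-term m-sum for l=6 (normalisation 4π/13 = 0.966644):
  m=-6: Y*=+0.000000-0.000000i  Y=-0.001091+0.013652i  product +0.000000+0.000000i
  m=-5: Y*=+0.000000-0.000000i  Y=-0.067805-0.023092i  product -0.000000+0.000000i
  m=-4: Y*=+0.000007-0.000002i  Y=+0.120215-0.184794i  product +0.000000-0.000001i
  m=-3: Y*=+0.000266-0.000063i  Y=+0.288182+0.312125i  product +0.000096+0.000065i
  m=-2: Y*=+0.007204-0.001125i  Y=-0.386899+0.209870i  product -0.002551+0.001947i
  m=-1: Y*=+0.122305-0.009497i  Y=-0.004251-0.016754i  product -0.000679-0.002009i
  m=+0: Y*=+1.002149-0.000000i  Y=-0.421494+0.000000i  product -0.422400+0.000000i
  m=+1: Y*=-0.122305-0.009497i  Y=+0.004251-0.016754i  product -0.000679+0.002009i
  m=+2: Y*=+0.007204+0.001125i  Y=-0.386899-0.209870i  product -0.002551-0.001947i
  m=+3: Y*=-0.000266-0.000063i  Y=-0.288182+0.312125i  product +0.000096-0.000065i
  m=+4: Y*=+0.000007+0.000002i  Y=+0.120215+0.184794i  product +0.000000+0.000001i
  m=+5: Y*=-0.000000-0.000000i  Y=+0.067805-0.023092i  product -0.000000-0.000000i
  m=+6: Y*=+0.000000+0.000000i  Y=-0.001091-0.013652i  product +0.000000-0.000000i
Accumulated sum -0.428666-0.000000i; after 4π/(2l+1) scaling, -0.414367-0.000000i ⇒ P_6 = -0.414367

Legendre polynomial (addition theorem), -0.414367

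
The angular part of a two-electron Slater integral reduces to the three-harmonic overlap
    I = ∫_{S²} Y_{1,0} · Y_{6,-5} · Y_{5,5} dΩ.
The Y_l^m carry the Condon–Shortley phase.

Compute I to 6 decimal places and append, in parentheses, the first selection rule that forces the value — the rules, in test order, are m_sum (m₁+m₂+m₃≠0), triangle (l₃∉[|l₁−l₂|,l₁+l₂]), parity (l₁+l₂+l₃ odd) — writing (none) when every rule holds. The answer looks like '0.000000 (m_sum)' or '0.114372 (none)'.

-0.135514 (none)

Checks pass: Σm=0; 12 even; l₃=5∈[5,7].
(2·1+1)(2·6+1)(2·5+1) = 429
Δ: 2! 0! 10! / 13! → 1/858
sum: t=1:−1/14400 = -1/14400
3j²(1 6 5; 0 0 0) = Δ·Π!·Σ² = 6/143  (sign +1)
sum: t=1:−1/3628800 = -1/3628800
3j²(1 6 5; 0 -5 5) = Δ·Π!·Σ² = 1/78  (sign -1)
combine: 4πI² = 429·6/143·1/78 = 3/13
take √, sign -1: I = -0.13551395
No selection rule forces the value: the integral is nonzero (none).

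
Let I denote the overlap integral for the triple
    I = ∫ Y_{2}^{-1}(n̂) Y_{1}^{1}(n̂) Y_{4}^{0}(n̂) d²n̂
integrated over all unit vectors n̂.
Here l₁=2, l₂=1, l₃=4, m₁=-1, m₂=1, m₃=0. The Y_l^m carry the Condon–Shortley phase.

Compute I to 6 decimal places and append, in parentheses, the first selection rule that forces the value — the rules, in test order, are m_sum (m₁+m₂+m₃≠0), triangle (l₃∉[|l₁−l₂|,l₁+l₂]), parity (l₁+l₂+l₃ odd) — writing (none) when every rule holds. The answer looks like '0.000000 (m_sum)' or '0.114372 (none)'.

0.000000 (triangle)

triangle: need 1≤l₃≤3, have 4; I=0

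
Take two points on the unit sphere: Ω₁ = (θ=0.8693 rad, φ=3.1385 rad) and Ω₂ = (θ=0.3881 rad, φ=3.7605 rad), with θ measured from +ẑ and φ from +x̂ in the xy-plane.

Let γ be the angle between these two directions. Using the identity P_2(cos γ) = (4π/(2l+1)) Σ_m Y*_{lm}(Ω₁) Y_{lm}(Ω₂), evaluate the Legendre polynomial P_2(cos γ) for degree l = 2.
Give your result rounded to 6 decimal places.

0.539087

Expand P_2 via completeness: Σ_{m} conj(Y_{2,m}) at Ω₁ times Y_{2,m} at Ω₂ —
  m=-2: Y*=+0.225390-0.001394i  Y=+0.018081-0.052280i  product +0.004002-0.011809i
  m=-1: Y*=-0.380847+0.001178i  Y=-0.220418+0.156995i  product +0.083761-0.060051i
  m=+0: Y*=+0.078682-0.000000i  Y=+0.495282+0.000000i  product +0.038970+0.000000i
  m=+1: Y*=+0.380847+0.001178i  Y=+0.220418+0.156995i  product +0.083761+0.060051i
  m=+2: Y*=+0.225390+0.001394i  Y=+0.018081+0.052280i  product +0.004002+0.011809i
Σ over m = +0.214496-0.000000i; ×(4π/5) → +0.539087-0.000000i. Real part: 0.539087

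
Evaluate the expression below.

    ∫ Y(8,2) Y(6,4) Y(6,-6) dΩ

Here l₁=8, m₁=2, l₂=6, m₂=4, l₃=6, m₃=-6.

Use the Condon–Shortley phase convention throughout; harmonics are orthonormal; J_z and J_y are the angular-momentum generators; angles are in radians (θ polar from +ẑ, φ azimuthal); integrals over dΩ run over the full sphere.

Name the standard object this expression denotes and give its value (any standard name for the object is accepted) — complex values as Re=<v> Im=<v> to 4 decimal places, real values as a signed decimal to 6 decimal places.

Gaunt coefficient, +0.078668

This is a Gaunt coefficient — the integral of a triple product of spherical harmonics over the sphere.
Rules hold: Σm=0, L=20 even, 2≤6≤14.
N = 17·13·13 = 2873
Δ = 8!·8!·4!/21! = 1/1309458150
Racah Σ t=2..6: t=2:+1/49766400 t=3:−1/3110400 t=4:+1/1327104 t=5:−1/3110400 t=6:+1/49766400 = 1/6635520
⇒ 3j(8 6 6; 0 0 0)² = 350/46189, sgn +1
Racah Σ t=6..6: t=6:+1/1393459200 = 1/1393459200
⇒ 3j(8 6 6; 2 4 -6)² = 15/4199, sgn +1
4πI² = N·(3j₀)²·(3jₘ)² = 5250/67507
I = +1·√(0.0777697/4π) = 0.07866840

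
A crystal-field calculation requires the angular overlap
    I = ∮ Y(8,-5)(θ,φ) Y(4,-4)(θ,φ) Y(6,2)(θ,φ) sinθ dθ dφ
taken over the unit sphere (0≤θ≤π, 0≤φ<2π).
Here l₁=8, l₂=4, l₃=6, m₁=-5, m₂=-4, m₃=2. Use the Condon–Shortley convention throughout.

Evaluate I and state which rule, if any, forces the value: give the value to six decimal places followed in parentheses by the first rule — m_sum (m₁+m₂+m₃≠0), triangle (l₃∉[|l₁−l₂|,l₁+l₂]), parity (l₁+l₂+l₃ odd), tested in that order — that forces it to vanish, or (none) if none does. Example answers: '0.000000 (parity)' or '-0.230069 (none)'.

-5 − 4 + 2 = -7 ≠ 0: azimuthal integral kills it; I = 0

0.000000 (m_sum)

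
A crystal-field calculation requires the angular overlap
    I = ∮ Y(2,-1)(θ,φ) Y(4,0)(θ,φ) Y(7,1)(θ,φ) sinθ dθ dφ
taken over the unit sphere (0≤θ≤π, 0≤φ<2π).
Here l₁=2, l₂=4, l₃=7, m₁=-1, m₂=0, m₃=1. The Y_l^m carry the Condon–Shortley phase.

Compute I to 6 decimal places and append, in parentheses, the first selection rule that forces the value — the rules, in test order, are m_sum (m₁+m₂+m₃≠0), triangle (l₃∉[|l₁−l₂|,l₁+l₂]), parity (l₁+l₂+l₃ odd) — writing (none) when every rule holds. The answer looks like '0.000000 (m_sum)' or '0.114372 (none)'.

0.000000 (triangle)

l₃=7 ∉ [2,6] — triangle fails ⇒ I = 0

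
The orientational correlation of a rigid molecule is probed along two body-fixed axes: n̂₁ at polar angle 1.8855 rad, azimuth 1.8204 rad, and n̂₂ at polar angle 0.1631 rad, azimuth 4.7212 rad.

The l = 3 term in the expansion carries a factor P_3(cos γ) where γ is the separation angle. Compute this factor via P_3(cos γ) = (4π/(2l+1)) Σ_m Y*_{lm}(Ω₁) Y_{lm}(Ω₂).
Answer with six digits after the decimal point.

Summing Y*_{l m}(θ₁,φ₁)·Y_{l m}(θ₂,φ₂) over m ∈ [−3, 3]; prefactor 4π/(2·3+1) = 1.795196:
  m=-3: Y*=0.24421 - 0.26276j  Y=-0.00005 - 0.00179j  product -0.00048 - 0.00042j
  m=-2: Y*=0.25112 + 0.13693j  Y=-0.02658 + 0.00047j  product -0.00674 - 0.00352j
  m=-1: Y*=0.03955 - 0.15513j  Y=0.00179 + 0.20298j  product 0.03156 + 0.00775j
  m=+0: Y*=0.29120 + 0.00000j  Y=0.68790 + 0.00000j  product 0.20032 + 0.00000j
  m=+1: Y*=-0.03955 - 0.15513j  Y=-0.00179 + 0.20298j  product 0.03156 - 0.00775j
  m=+2: Y*=0.25112 - 0.13693j  Y=-0.02658 - 0.00047j  product -0.00674 + 0.00352j
  m=+3: Y*=-0.24421 - 0.26276j  Y=0.00005 - 0.00179j  product -0.00048 + 0.00042j
Accumulated sum 0.24899 - 0.00000j; after 4π/(2l+1) scaling, 0.44699 - 0.00000j ⇒ P_3 = 0.446989

0.446989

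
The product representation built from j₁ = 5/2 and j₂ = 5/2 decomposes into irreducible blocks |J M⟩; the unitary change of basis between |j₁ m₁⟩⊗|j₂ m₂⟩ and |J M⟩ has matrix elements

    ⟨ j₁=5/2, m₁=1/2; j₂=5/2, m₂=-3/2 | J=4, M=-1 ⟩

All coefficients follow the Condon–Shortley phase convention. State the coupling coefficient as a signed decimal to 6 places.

j₁+j₂−J=1  J+j₁−j₂=4  J−j₁+j₂=4  j₁+j₂+J+1=10
(j₁±m₁, j₂±m₂, J±M) = (3,2,1,4,3,5)
P² = 10368/35
sum k=0..1:
  [0] +1/24 = 1/24
  [1] −1/144 = -1/144
S = 5/144
C² = P²·S² = 5/14 ; C = +0.597614

+0.597614  (= +√(5/14))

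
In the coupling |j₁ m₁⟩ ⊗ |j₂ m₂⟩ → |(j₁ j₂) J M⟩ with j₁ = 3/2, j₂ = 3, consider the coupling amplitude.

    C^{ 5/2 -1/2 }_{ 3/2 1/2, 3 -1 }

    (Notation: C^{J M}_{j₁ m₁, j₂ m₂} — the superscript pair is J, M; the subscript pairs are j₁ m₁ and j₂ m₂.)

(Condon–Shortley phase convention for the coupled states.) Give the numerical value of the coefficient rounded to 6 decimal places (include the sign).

-0.119523  (= −√(1/70))

triangle: 2!·1!·4!/8! = 48/40320
(j±m)!: 2!·1!·2!·4!·2!·3! = 1152
prefactor² = (2J+1)·Δ·N² = 288/35
  k=0: +1/(0!·2!·1!·2!·0!·2!) = 1/8
  k=1: −1/(1!·1!·0!·1!·1!·3!) = -1/6
Σ = -1/24  ⇒  CG² = 288/35·(-1/24)² = 1/70
CG = −√(1/70) = -0.119523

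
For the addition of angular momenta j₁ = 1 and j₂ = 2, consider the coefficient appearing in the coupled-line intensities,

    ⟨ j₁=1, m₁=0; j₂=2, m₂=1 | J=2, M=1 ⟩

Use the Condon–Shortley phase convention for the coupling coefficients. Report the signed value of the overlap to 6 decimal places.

√[5·1!1!3!/6! · 1!1!3!1!3!1!] = √(3/2)
  +(−1)^0/∏(0,1,1,3,0,0)! = 1/6  (running 1/6)
  +(−1)^1/∏(1,0,0,2,1,1)! = -1/2  (running -1/3)
⟨..|..⟩ = √(3/2)·(-1/3) = -0.408248

−√(1/6) ≈ -0.408248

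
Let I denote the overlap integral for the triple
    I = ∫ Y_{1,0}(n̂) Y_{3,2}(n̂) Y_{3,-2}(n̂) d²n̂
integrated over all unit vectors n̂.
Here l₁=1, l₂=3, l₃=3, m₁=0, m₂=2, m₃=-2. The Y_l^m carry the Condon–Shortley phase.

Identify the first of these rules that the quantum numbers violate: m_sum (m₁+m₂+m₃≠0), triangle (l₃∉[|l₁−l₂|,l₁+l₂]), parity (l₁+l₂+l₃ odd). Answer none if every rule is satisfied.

azimuthal sum: 0 + 2 − 2 = 0  ✓
2 ≤ 3 ≤ 4 (triangle on l)  ✓
L = 1 + 3 + 3 = 7 (odd)  ✗

parity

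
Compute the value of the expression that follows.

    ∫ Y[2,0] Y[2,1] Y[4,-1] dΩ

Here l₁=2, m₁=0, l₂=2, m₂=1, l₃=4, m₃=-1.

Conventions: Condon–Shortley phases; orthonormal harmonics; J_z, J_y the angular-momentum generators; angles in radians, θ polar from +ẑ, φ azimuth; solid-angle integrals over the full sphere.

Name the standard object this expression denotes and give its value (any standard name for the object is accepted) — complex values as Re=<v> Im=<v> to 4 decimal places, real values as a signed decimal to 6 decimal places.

Gaunt coefficient, -0.220728

This is a Gaunt coefficient — the integral of a triple product of spherical harmonics over the sphere.
Checks pass: Σm=0; 8 even; l₃=4∈[0,4].
(2·2+1)(2·2+1)(2·4+1) = 225
Δ: 0! 4! 4! / 9! → 1/630
sum: t=0:+1/16 = 1/16
3j²(2 2 4; 0 0 0) = Δ·Π!·Σ² = 2/35  (sign +1)
sum: t=0:+1/24 = 1/24
3j²(2 2 4; 0 1 -1) = Δ·Π!·Σ² = 1/21  (sign -1)
combine: 4πI² = 225·2/35·1/21 = 30/49
take √, sign -1: I = -0.22072812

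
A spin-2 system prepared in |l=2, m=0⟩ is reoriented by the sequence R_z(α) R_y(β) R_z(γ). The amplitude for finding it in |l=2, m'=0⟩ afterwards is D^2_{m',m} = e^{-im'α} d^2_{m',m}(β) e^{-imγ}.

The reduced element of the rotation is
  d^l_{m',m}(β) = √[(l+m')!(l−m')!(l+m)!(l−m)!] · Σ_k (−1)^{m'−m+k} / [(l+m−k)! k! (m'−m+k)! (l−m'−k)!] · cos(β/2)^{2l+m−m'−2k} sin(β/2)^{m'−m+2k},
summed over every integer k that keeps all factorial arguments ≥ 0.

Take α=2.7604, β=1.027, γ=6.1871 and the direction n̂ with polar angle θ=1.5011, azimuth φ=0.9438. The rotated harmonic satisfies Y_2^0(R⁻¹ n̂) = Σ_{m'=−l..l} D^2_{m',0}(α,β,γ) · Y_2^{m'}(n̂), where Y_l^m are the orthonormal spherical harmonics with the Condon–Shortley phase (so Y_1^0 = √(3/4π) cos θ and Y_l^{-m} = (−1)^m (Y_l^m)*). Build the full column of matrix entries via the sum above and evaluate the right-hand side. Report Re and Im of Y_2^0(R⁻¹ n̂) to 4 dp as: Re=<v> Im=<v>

Re=-0.2875 Im=0.0000

Need the full column D^2_{m',0} for m'=−2..2 at α=2.7604, β=1.0270, γ=6.1871.
cos(β/2)=0.871031, sin(β/2)=0.491229
d^2_{-2,0}: single k=2 term ⇒ +0.448446;  D = +0.324312-0.309719i
d^2_{-1,0}: k∈[1..2] ⇒ +0.795169 -0.252907 = +0.542263;  D = -0.503340+0.201737i
d^2_{0,0}: k∈[0..2] ⇒ +0.575617 -0.732309 +0.058228 = -0.098464;  D = -0.098464+0.000000i
d^2_{1,0}: k∈[0..1] ⇒ -0.795169 +0.252907 = -0.542263;  D = +0.503340+0.201737i
d^2_{2,0}: single k=0 term ⇒ +0.448446;  D = +0.324312+0.309719i
Y_2^{m'}(θ=1.5011,φ=0.9438) and Σ D·Y over m':
  (+0.3243-0.3097i)·(-0.1198-0.3653i)  (-0.5033+0.2017i)·(+0.0315-0.0435i)  (-0.0985+0.0000i)·(-0.3108+0.0000i)  (+0.5033+0.2017i)·(-0.0315-0.0435i)  (+0.3243+0.3097i)·(-0.1198+0.3653i)
Y_2^0(R⁻¹ n̂) = -0.287498+0.000000i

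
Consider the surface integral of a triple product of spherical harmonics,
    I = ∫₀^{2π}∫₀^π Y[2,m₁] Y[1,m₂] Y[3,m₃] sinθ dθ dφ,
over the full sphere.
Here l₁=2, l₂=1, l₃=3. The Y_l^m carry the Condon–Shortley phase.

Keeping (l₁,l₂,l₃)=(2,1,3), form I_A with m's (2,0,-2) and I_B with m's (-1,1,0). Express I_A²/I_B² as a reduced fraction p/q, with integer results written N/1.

5/3

Same 2,1,3: normalisation and zero-m 3j drop out of the ratio.
A: Δ: 0! 4! 2! / 7! → 1/105; sum: t=0:+1/24 = 1/24; 3j²(2 1 3; 2 0 -2) = Δ·Π!·Σ² = 1/21  (sign -1)
B: Δ: 0! 4! 2! / 7! → 1/105; sum: t=0:+1/12 = 1/12; 3j²(2 1 3; -1 1 0) = Δ·Π!·Σ² = 1/35  (sign -1)
I_A²/I_B² = (1/21)/(1/35) = 5/3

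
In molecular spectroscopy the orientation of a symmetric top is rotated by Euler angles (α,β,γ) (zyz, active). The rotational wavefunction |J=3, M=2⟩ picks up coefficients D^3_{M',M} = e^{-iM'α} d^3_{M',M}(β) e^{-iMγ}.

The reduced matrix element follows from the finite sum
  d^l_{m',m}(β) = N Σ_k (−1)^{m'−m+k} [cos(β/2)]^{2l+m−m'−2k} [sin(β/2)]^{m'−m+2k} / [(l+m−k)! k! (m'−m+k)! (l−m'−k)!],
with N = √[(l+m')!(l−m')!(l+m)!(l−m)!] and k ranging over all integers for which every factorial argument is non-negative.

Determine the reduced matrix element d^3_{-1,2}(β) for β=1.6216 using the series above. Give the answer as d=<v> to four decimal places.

d=0.3516

d^3_{-1,2}(β=1.6216) via the finite sum:
c=cos(1.621600/2)=0.688919, s=sin(1.621600/2)=0.724839; N=√[2·24·120·1]=75.894664
k: max(0,(2)−(-1))=3 … min(3+(2),3−(-1))=4
  k=3: (−1)^0·75.8947/(12)·0.6889^3·0.7248^3 = +0.787513
  k=4: (−1)^1·75.8947/(24)·0.6889^1·0.7248^5 = -0.435887
d^3_{-1,2}(1.6216) = +0.787513 -0.435887 = +0.351626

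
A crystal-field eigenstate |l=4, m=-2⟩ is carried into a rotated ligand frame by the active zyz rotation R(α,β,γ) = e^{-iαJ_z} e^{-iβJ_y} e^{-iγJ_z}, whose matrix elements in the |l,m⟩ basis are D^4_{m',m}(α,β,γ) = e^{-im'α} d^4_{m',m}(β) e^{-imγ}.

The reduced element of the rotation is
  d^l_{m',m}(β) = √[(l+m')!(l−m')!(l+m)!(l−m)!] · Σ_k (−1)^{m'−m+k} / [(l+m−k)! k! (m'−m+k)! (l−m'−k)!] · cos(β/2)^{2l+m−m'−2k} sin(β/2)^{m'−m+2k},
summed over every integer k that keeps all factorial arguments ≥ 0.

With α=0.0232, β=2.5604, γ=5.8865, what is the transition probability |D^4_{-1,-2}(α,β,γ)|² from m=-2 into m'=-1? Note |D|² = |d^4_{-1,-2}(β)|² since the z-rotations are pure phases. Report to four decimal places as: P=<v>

D^4_{-1,-2}(0.0232,2.5604,5.8865) = e^{-i·-1·0.0232}·d^4_{-1,-2}(2.5604)·e^{-i·-2·5.8865}. Compute d first:
Half-angle: c=0.286524, s=0.958073. N=√(6·120·2·720)=1018.233765
k∈{0,1,2} keeps every argument non-negative
  k=0: (−1)^1·1018.2338/(240)·0.2865^7·0.9581^1 = -0.000644
  k=1: (−1)^2·1018.2338/(48)·0.2865^5·0.9581^3 = +0.036025
  k=2: (−1)^3·1018.2338/(72)·0.2865^3·0.9581^5 = -0.268528
d^4_{-1,-2}(2.5604) = -0.000644 +0.036025 -0.268528 = -0.233147
|D^4_{-1,-2}|² = |d^4_{-1,-2}(β)|² = (-0.233147)² = 0.054358 (the z-rotation phases have unit modulus)

P=0.0544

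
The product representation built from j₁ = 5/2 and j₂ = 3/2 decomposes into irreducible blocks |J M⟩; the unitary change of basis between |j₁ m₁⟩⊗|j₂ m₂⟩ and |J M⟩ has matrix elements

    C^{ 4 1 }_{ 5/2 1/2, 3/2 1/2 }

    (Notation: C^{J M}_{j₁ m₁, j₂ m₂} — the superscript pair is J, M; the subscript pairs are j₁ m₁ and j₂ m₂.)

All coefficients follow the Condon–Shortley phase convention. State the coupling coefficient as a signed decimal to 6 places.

triangle: 0!*5!*3!/9! = 720/362880
(j±m)!: 3!*2!*2!*1!*5!*3! = 17280
prefactor² = (2J+1)*Δ*N² = 2160/7
  k=0: +1/(0!*0!*2!*2!*3!*1!) = 1/24
Σ = 1/24  ⇒  CG² = 2160/7*(1/24)² = 15/28
CG = +√(15/28) = +0.731925

+√(15/28) = +0.731925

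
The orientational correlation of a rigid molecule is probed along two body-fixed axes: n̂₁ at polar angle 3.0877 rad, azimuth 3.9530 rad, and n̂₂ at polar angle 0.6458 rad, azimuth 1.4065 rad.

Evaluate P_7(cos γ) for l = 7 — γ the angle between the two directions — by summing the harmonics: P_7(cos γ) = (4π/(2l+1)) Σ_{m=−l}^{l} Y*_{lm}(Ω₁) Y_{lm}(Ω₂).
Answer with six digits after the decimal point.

0.326371

Term-by-term m-sum for l=7 (normalisation 4π/15 = 0.837758):
  term(m=-7) = +0.000000-0.000000i   from Y*(Ω₁)=-0.000000+0.000000i, Y(Ω₂)=-0.013054+0.005841i
  term(m=-6) = +0.000000-0.000000i   from Y*(Ω₁)=-0.000000+0.000000i, Y(Ω₂)=-0.039210-0.059196i
  term(m=-5) = +0.000000+0.000000i   from Y*(Ω₁)=+0.000001+0.000002i, Y(Ω₂)=+0.154663-0.143885i
  term(m=-4) = +0.000018+0.000017i   from Y*(Ω₁)=+0.000061+0.000006i, Y(Ω₂)=+0.322106+0.248538i
  term(m=-3) = +0.000134+0.000617i   from Y*(Ω₁)=+0.001043-0.000892i, Y(Ω₂)=-0.217675+0.405274i
  term(m=-2) = -0.001090+0.002725i   from Y*(Ω₁)=+0.001119-0.021499i, Y(Ω₂)=-0.129033-0.043994i
  term(m=-1) = +0.061541-0.041661i   from Y*(Ω₁)=-0.148652-0.156593i, Y(Ω₂)=-0.056296+0.339561i
  term(m=+0) = +0.268369+0.000000i   from Y*(Ω₁)=-1.048568-0.000000i, Y(Ω₂)=-0.255938+0.000000i
  term(m=+1) = +0.061541+0.041661i   from Y*(Ω₁)=+0.148652-0.156593i, Y(Ω₂)=+0.056296+0.339561i
  term(m=+2) = -0.001090-0.002725i   from Y*(Ω₁)=+0.001119+0.021499i, Y(Ω₂)=-0.129033+0.043994i
  term(m=+3) = +0.000134-0.000617i   from Y*(Ω₁)=-0.001043-0.000892i, Y(Ω₂)=+0.217675+0.405274i
  term(m=+4) = +0.000018-0.000017i   from Y*(Ω₁)=+0.000061-0.000006i, Y(Ω₂)=+0.322106-0.248538i
  term(m=+5) = +0.000000-0.000000i   from Y*(Ω₁)=-0.000001+0.000002i, Y(Ω₂)=-0.154663-0.143885i
  term(m=+6) = +0.000000+0.000000i   from Y*(Ω₁)=-0.000000-0.000000i, Y(Ω₂)=-0.039210+0.059196i
  term(m=+7) = +0.000000+0.000000i   from Y*(Ω₁)=+0.000000+0.000000i, Y(Ω₂)=+0.013054+0.005841i
Σ over m = +0.389576-0.000000i; ×(4π/15) → +0.326371-0.000000i. Real part: 0.326371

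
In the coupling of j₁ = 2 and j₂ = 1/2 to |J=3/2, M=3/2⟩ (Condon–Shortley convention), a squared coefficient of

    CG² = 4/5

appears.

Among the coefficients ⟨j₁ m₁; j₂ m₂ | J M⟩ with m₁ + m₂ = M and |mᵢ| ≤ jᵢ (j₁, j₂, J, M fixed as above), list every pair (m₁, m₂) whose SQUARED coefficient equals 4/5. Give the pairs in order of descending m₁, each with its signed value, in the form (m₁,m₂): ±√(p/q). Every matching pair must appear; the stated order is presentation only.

(2,-1/2): +√(4/5)

Admissible pairs with m₁+m₂ = M = 3/2: (1,1/2), (2,-1/2)
  (m₁,m₂)=(2,-1/2): CG² = 4/5, CG = +√(4/5)   ← matches the target
  (m₁,m₂)=(1,1/2): CG² = 1/5, CG = −√(1/5)
Pairs with CG² = 4/5: (2,-1/2): +√(4/5)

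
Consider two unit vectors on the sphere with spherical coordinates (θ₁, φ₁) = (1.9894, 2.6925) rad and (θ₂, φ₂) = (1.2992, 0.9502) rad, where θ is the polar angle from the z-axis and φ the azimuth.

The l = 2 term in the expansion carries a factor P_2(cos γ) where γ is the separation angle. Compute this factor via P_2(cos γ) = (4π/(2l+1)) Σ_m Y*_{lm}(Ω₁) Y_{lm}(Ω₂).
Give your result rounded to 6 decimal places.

-0.399176

Summing Y*_{l m}(θ₁,φ₁)·Y_{l m}(θ₂,φ₂) over m ∈ [−2, 2]; prefactor 4π/(2·2+1) = 2.513274:
  [-2]  conj(Y_{2,-2})(Ω₁) = 0.20090 - 0.25222j ; Y_{2,-2}(Ω₂) = -0.11603 - 0.33918j ; Δ = -0.10886 - 0.03888j
  [-1]  conj(Y_{2,-1})(Ω₁) = 0.25847 - 0.12456j ; Y_{2,-1}(Ω₂) = 0.11610 - 0.16243j ; Δ = 0.00978 - 0.05644j
  [+0]  conj(Y_{2,0})(Ω₁) = -0.15906 + 0.00000j ; Y_{2,0}(Ω₂) = -0.24730 + 0.00000j ; Δ = 0.03933 + 0.00000j
  [+1]  conj(Y_{2,1})(Ω₁) = -0.25847 - 0.12456j ; Y_{2,1}(Ω₂) = -0.11610 - 0.16243j ; Δ = 0.00978 + 0.05644j
  [+2]  conj(Y_{2,2})(Ω₁) = 0.20090 + 0.25222j ; Y_{2,2}(Ω₂) = -0.11603 + 0.33918j ; Δ = -0.10886 + 0.03888j
Total Σ_m = -0.15883 + 0.00000j. Multiply by 2.513274: -0.39918 + 0.00000j. P_2(cos γ) = -0.399176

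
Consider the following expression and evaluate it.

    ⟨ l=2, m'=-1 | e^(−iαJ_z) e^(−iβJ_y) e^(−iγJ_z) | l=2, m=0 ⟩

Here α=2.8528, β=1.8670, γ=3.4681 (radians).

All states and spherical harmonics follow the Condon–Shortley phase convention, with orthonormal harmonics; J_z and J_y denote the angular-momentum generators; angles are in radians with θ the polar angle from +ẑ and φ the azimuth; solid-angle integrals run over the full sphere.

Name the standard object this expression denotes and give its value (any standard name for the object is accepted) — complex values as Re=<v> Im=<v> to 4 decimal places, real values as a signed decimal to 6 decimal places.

Wigner D-matrix element, Re=0.3278 Im=-0.0974

This is a Wigner D-matrix element — the rotation-matrix element ⟨l m'| R(α,β,γ) |l m⟩ in the angular-momentum basis.
Split into d^2_{-1,0}(β=1.8670) × two z-phases.
With c≡cos(β/2)=0.595025 and s≡sin(β/2)=0.803707, N=[1·6·2·2]^{1/2}=4.898979
k∈{1,2} keeps every argument non-negative
  k=1: (−1)^0·4.8990/(2)·0.5950^3·0.8037^1 = +0.414742
  k=2: (−1)^1·4.8990/(2)·0.5950^1·0.8037^3 = -0.756667
d^2_{-1,0}(1.8670) = +0.414742 -0.756667 = -0.341924
Attach z-rotation phases: D = e^{-i(-1)(2.8528)}·(-0.341924)·e^{-i(0)(3.4681)} = +0.327765-0.097378i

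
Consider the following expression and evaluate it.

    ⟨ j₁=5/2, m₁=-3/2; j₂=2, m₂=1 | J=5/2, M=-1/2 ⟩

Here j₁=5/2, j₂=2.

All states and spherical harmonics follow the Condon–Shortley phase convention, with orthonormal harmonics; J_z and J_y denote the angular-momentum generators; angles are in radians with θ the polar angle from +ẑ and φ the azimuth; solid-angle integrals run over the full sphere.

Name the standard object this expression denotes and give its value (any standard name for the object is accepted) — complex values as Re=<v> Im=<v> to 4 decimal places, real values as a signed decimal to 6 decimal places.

This is a Clebsch–Gordan (vector-coupling) coefficient.
j₁+j₂−J=2  J+j₁−j₂=3  J−j₁+j₂=2  j₁+j₂+J+1=8
(j₁±m₁, j₂±m₂, J±M) = (1,4,3,1,2,3)
P² = 216/35
sum k=1..2:
  [1] −1/12 = -1/12
  [2] +1/4 = 1/4
S = 1/6
C² = P²·S² = 6/35 ; C = +0.414039

Clebsch–Gordan coefficient, +√(6/35) ≈ +0.414039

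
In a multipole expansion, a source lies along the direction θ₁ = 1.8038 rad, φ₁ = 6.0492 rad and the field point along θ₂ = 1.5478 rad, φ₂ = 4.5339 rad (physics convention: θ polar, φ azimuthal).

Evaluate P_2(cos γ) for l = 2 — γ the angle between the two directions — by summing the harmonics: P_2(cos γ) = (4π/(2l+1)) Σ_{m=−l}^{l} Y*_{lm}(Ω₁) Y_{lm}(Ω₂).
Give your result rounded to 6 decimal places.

Expand P_2 via completeness: Σ_{m} conj(Y_{2,m}) at Ω₁ times Y_{2,m} at Ω₂ —
  [-2]  conj(Y_{2,-2})(Ω₁) = 0.32636 - 0.16495j ; Y_{2,-2}(Ω₂) = -0.36173 - 0.13491j ; Δ = -0.14031 + 0.01564j
  [-1]  conj(Y_{2,-1})(Ω₁) = -0.16883 + 0.04024j ; Y_{2,-1}(Ω₂) = -0.00315 + 0.01748j ; Δ = -0.00017 - 0.00308j
  [+0]  conj(Y_{2,0})(Ω₁) = -0.26495 + 0.00000j ; Y_{2,0}(Ω₂) = -0.31489 + 0.00000j ; Δ = 0.08343 + 0.00000j
  [+1]  conj(Y_{2,1})(Ω₁) = 0.16883 + 0.04024j ; Y_{2,1}(Ω₂) = 0.00315 + 0.01748j ; Δ = -0.00017 + 0.00308j
  [+2]  conj(Y_{2,2})(Ω₁) = 0.32636 + 0.16495j ; Y_{2,2}(Ω₂) = -0.36173 + 0.13491j ; Δ = -0.14031 - 0.01564j
Accumulated sum -0.19753 + 0.00000j; after 4π/(2l+1) scaling, -0.49645 + 0.00000j ⇒ P_2 = -0.496450

-0.496450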